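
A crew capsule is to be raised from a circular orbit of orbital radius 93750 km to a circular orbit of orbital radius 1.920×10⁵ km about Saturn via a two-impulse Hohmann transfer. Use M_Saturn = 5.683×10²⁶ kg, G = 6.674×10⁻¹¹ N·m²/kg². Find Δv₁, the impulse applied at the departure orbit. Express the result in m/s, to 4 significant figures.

μ = GM = 6.674×10⁻¹¹ × 5.683×10²⁶ = 3.793×10¹⁶ m³/s².
r₁ = 93750 km = 9.375×10⁷ m.
r₂ = 1.920×10⁵ km = 1.920×10⁸ m.
Transfer ellipse a_t = (r₁ + r₂)/2 = 1.429×10⁸ m.
At r₁: circular v_c1 = √(μ/r₁) = 20110 m/s; transfer-perikrone v_p = √[μ(2/r₁ − 1/a_t)] = 23320 m/s.
Δv₁ = v_p − v_c1 = 3203 m/s.

Δv ≈ 3203 m/s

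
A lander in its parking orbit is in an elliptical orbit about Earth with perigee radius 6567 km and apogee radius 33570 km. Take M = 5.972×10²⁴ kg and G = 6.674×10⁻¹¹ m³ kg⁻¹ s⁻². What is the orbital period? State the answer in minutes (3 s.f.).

μ = GM = 6.674×10⁻¹¹ × 5.972×10²⁴ = 3.986×10¹⁴ m³/s².
Semi-major axis a = (r_p + r_a)/2 = (6567.0 + 33570)/2 = 20068 km = 2.007×10⁷ m.
By Kepler's third law T = 2π√(a³/μ) = 2π × 4.503×10³ = 2.829×10⁴ s.
= 471.6 minutes.

T ≈ 472 minutes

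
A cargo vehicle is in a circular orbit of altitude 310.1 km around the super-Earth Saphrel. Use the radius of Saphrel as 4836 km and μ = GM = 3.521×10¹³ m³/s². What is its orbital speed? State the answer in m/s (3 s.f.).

v ≈ 2620 m/s

r = 4836 + 310.1 = 5146.1 km = 5.1461×10⁶ m.
For a circular orbit v = √(μ/r) = √(3.521×10¹³ / 5.146×10⁶) = √(6.842×10⁶) = 2616 m/s.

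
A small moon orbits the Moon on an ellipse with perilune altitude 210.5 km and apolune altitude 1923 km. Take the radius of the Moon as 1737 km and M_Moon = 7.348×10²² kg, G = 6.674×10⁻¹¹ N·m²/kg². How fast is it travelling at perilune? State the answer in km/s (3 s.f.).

v ≈ 1.81 km/s

μ = GM = 6.674×10⁻¹¹ × 7.348×10²² = 4.904×10¹² m³/s².
r_p = 1737 + 210.5 = 1947.5 km = 1.9475×10⁶ m.
r_a = 1737 + 1923 = 3660.0 km = 3.6600×10⁶ m.
Semi-major axis a = (r_p + r_a)/2 = 2803.8 km = 2.804×10⁶ m.
Vis-viva: v² = μ(2/r − 1/a) = 4.904×10¹² × (1.027×10⁻⁶ − 3.567×10⁻⁷) = 3.287×10⁶ m²/s².
v = 1813 m/s = 1.813 km/s.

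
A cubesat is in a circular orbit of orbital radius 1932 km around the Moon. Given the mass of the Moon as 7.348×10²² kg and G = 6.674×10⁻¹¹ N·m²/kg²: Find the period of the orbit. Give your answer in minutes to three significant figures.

T ≈ 127 minutes

μ = GM = 6.674×10⁻¹¹ × 7.348×10²² = 4.904×10¹² m³/s².
r = 1932 km = 1.932×10⁶ m.
Kepler's third law: T = 2π√(r³/μ) = 2π√((1.932×10⁶)³ / 4.904×10¹²).
r³/μ = 1.471×10⁶ s², so T = 2π × 1.213×10³ = 7.619×10³ s.
Converting: 7.619×10³ s ÷ 60.00 = 127.0 minutes.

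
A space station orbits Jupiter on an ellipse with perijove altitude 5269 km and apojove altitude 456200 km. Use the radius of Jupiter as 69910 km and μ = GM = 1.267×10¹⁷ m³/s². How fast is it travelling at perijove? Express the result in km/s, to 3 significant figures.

v ≈ 54.3 km/s

r_p = 69910 + 5269 = 75179 km = 7.5179×10⁷ m.
r_a = 69910 + 456200 = 526110 km = 5.2611×10⁸ m.
Semi-major axis a = (r_p + r_a)/2 = 3.0064×10⁵ km = 3.006×10⁸ m.
Vis-viva: v² = μ(2/r − 1/a) = 1.267×10¹⁷ × (2.660×10⁻⁸ − 3.326×10⁻⁹) = 2.949×10⁹ m²/s².
v = 54310 m/s = 54.31 km/s.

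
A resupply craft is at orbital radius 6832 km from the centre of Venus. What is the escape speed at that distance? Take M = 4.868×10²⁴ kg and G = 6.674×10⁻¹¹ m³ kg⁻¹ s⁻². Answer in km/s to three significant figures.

μ = GM = 6.674×10⁻¹¹ × 4.868×10²⁴ = 3.249×10¹⁴ m³/s².
r = 6832 km = 6.832×10⁶ m.
Escape speed v_esc = √(2μ/r) = √(2 × 3.249×10¹⁴ / 6.832×10⁶) = √(9.511×10⁷) = 9752 m/s.
= 9.752 km/s.

v_esc ≈ 9.75 km/s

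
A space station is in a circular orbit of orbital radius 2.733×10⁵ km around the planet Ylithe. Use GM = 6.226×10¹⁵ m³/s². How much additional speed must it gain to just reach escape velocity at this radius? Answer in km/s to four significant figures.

Δv ≈ 1.977 km/s

r = 2.733×10⁵ km = 2.733×10⁸ m.
Circular speed v_c = √(μ/r) = 4773 m/s.
Escape speed v_esc = √(2μ/r) = √2 × v_c = 6750 m/s.
Δv = v_esc − v_c = 1977 m/s = 1.977 km/s.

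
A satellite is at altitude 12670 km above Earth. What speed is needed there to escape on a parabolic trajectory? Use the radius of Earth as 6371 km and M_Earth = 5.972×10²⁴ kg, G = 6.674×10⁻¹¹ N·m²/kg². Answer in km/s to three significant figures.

v_esc ≈ 6.47 km/s

μ = GM = 6.674×10⁻¹¹ × 5.972×10²⁴ = 3.986×10¹⁴ m³/s².
r = 6371 + 12670 = 19041 km = 1.9041×10⁷ m.
Escape speed v_esc = √(2μ/r) = √(2 × 3.986×10¹⁴ / 1.904×10⁷) = √(4.186×10⁷) = 6470 m/s.
= 6.470 km/s.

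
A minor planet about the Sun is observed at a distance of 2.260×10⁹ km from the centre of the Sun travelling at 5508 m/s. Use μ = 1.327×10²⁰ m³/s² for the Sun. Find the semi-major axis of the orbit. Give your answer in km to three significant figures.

a ≈ 1.52×10⁹ km

r = 2.260×10¹² m.
Specific orbital energy ε = v²/2 − μ/r = (5508)²/2 − 1.327×10²⁰/2.260×10¹² = -4.355×10⁷ J/kg.
Since ε = −μ/(2a), a = −μ/(2ε) = 1.524×10¹² m = 1.5236×10⁹ km.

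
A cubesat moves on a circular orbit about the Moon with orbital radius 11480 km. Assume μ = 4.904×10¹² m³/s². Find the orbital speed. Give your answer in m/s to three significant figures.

v ≈ 654 m/s

r = 11480 km = 1.148×10⁷ m.
For a circular orbit v = √(μ/r) = √(4.904×10¹² / 1.148×10⁷) = √(4.272×10⁵) = 653.6 m/s.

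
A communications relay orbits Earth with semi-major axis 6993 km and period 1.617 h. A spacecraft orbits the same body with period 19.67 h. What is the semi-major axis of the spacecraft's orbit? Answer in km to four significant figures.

Kepler's third law: a³ ∝ T², so a₂ = a₁ (T₂/T₁)^(2/3).
T₂/T₁ = 12.16, (T₂/T₁)^(2/3) = 5.289.
a₂ = 6993 × 5.289 = 36990 km.

a₂ ≈ 36990 km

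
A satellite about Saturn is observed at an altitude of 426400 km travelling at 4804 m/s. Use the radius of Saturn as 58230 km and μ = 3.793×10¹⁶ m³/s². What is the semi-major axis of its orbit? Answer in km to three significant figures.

r = 58230 + 426400 = 4.8463×10⁵ km = 4.846×10⁸ m.
Specific orbital energy ε = v²/2 − μ/r = (4804)²/2 − 3.793×10¹⁶/4.846×10⁸ = -6.673×10⁷ J/kg.
Since ε = −μ/(2a), a = −μ/(2ε) = 2.842×10⁸ m = 2.8422×10⁵ km.

a ≈ 2.84×10⁵ km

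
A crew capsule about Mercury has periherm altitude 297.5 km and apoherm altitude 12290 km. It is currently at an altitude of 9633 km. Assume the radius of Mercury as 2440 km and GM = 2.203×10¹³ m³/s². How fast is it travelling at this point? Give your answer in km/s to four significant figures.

v ≈ 1.062 km/s

r_p = 2440 + 297.5 = 2737.5 km = 2.7375×10⁶ m.
r_a = 2440 + 12290 = 14730 km = 1.4730×10⁷ m.
r = 2440 + 9633 = 12073 km = 1.207×10⁷ m.
Semi-major axis a = (r_p + r_a)/2 = 8733.8 km = 8.734×10⁶ m.
Vis-viva: v² = μ(2/r − 1/a) = 2.203×10¹³ × (1.657×10⁻⁷ − 1.145×10⁻⁷) = 1.127×10⁶ m²/s².
v = 1062 m/s = 1.062 km/s.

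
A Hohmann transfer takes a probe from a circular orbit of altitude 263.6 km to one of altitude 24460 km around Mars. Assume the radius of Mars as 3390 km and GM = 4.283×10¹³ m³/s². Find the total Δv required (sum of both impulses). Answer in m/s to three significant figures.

r₁ = 3390 + 263.6 = 3653.6 km = 3.6536×10⁶ m.
r₂ = 3390 + 24460 = 27850 km = 2.7850×10⁷ m.
Transfer ellipse a_t = (r₁ + r₂)/2 = 1.575×10⁷ m.
At r₁: circular v_c1 = √(μ/r₁) = 3424 m/s; transfer-periapsis v_p = √[μ(2/r₁ − 1/a_t)] = 4553 m/s.
Δv₁ = v_p − v_c1 = 1129 m/s.
At r₂: circular v_c2 = √(μ/r₂) = 1240 m/s; transfer-apoapsis v_a = √[μ(2/r₂ − 1/a_t)] = 597.3 m/s.
Δv₂ = v_c2 − v_a = 642.9 m/s.
Total Δv = Δv₁ + Δv₂ = 1772 m/s.

Δv_total ≈ 1770 m/s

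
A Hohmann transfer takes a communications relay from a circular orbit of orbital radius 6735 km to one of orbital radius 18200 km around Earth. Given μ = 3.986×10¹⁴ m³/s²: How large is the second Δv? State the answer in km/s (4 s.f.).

Δv ≈ 1.240 km/s

r₁ = 6735 km = 6.735×10⁶ m.
r₂ = 18200 km = 1.820×10⁷ m.
Transfer ellipse a_t = (r₁ + r₂)/2 = 1.247×10⁷ m.
At r₁: circular v_c1 = √(μ/r₁) = 7693 m/s; transfer-perigee v_p = √[μ(2/r₁ − 1/a_t)] = 9295 m/s.
At r₂: circular v_c2 = √(μ/r₂) = 4680 m/s; transfer-apogee v_a = √[μ(2/r₂ − 1/a_t)] = 3440 m/s.
Δv₂ = v_c2 − v_a = 1240 m/s.
= 1.240 km/s.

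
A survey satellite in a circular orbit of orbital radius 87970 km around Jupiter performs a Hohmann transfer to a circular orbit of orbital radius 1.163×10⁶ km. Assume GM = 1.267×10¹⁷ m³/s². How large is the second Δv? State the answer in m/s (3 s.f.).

r₁ = 87970 km = 8.797×10⁷ m.
r₂ = 1.163×10⁶ km = 1.163×10⁹ m.
Transfer ellipse a_t = (r₁ + r₂)/2 = 6.255×10⁸ m.
At r₁: circular v_c1 = √(μ/r₁) = 37950 m/s; transfer-perijove v_p = √[μ(2/r₁ − 1/a_t)] = 51750 m/s.
At r₂: circular v_c2 = √(μ/r₂) = 10440 m/s; transfer-apojove v_a = √[μ(2/r₂ − 1/a_t)] = 3914 m/s.
Δv₂ = v_c2 − v_a = 6523 m/s.

Δv ≈ 6520 m/s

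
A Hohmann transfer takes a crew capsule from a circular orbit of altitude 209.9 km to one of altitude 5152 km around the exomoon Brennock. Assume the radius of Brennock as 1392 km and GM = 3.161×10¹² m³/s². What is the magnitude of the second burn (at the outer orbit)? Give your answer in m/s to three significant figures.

r₁ = 1392 + 209.9 = 1601.9 km = 1.6019×10⁶ m.
r₂ = 1392 + 5152 = 6544.0 km = 6.5440×10⁶ m.
Transfer ellipse a_t = (r₁ + r₂)/2 = 4.073×10⁶ m.
At r₁: circular v_c1 = √(μ/r₁) = 1405 m/s; transfer-periapsis v_p = √[μ(2/r₁ − 1/a_t)] = 1781 m/s.
At r₂: circular v_c2 = √(μ/r₂) = 695.0 m/s; transfer-apoapsis v_a = √[μ(2/r₂ − 1/a_t)] = 435.9 m/s.
Δv₂ = v_c2 − v_a = 259.1 m/s.

Δv ≈ 259 m/s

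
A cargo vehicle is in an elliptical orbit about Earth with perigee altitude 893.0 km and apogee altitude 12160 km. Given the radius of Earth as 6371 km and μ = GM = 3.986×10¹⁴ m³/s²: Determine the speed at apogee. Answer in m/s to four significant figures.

r_p = 6371 + 893.0 = 7264.0 km = 7.2640×10⁶ m.
r_a = 6371 + 12160 = 18531 km = 1.8531×10⁷ m.
Semi-major axis a = (r_p + r_a)/2 = 12898 km = 1.290×10⁷ m.
Vis-viva: v² = μ(2/r − 1/a) = 3.986×10¹⁴ × (1.079×10⁻⁷ − 7.753×10⁻⁸) = 1.211×10⁷ m²/s².
v = 3481 m/s.

v ≈ 3481 m/s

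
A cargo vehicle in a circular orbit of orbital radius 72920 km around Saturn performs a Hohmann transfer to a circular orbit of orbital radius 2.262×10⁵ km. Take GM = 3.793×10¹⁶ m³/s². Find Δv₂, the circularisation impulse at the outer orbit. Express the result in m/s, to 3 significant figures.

r₁ = 72920 km = 7.292×10⁷ m.
r₂ = 2.262×10⁵ km = 2.262×10⁸ m.
Transfer ellipse a_t = (r₁ + r₂)/2 = 1.496×10⁸ m.
At r₁: circular v_c1 = √(μ/r₁) = 22810 m/s; transfer-perikrone v_p = √[μ(2/r₁ − 1/a_t)] = 28050 m/s.
At r₂: circular v_c2 = √(μ/r₂) = 12950 m/s; transfer-apokrone v_a = √[μ(2/r₂ − 1/a_t)] = 9042 m/s.
Δv₂ = v_c2 − v_a = 3907 m/s.

Δv ≈ 3910 m/s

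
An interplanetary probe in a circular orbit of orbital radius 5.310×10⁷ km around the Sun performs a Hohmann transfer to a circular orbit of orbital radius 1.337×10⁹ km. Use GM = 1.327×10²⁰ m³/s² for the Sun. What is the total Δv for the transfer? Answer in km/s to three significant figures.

r₁ = 5.310×10⁷ km = 5.310×10¹⁰ m.
r₂ = 1.337×10⁹ km = 1.337×10¹² m.
Transfer ellipse a_t = (r₁ + r₂)/2 = 6.950×10¹¹ m.
At r₁: circular v_c1 = √(μ/r₁) = 49990 m/s; transfer-perihelion v_p = √[μ(2/r₁ − 1/a_t)] = 69330 m/s.
Δv₁ = v_p − v_c1 = 19340 m/s.
At r₂: circular v_c2 = √(μ/r₂) = 9963 m/s; transfer-aphelion v_a = √[μ(2/r₂ − 1/a_t)] = 2754 m/s.
Δv₂ = v_c2 − v_a = 7209 m/s.
Total Δv = Δv₁ + Δv₂ = 26550 m/s = 26.55 km/s.

Δv_total ≈ 26.6 km/s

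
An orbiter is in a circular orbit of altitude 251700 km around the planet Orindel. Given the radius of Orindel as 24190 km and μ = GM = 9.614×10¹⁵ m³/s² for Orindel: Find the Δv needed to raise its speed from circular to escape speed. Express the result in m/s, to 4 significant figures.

Δv ≈ 2445 m/s

r = 24190 + 251700 = 275890 km = 2.7589×10⁸ m.
Circular speed v_c = √(μ/r) = 5903 m/s.
Escape speed v_esc = √(2μ/r) = √2 × v_c = 8348 m/s.
Δv = v_esc − v_c = 2445 m/s.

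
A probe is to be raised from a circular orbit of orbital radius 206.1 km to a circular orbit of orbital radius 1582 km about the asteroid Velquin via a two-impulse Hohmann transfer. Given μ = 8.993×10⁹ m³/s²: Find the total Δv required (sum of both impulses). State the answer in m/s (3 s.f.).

Δv_total ≈ 108 m/s

r₁ = 206.1 km = 2.061×10⁵ m.
r₂ = 1582 km = 1.582×10⁶ m.
Transfer ellipse a_t = (r₁ + r₂)/2 = 8.940×10⁵ m.
At r₁: circular v_c1 = √(μ/r₁) = 208.9 m/s; transfer-periapsis v_p = √[μ(2/r₁ − 1/a_t)] = 277.9 m/s.
Δv₁ = v_p − v_c1 = 68.98 m/s.
At r₂: circular v_c2 = √(μ/r₂) = 75.40 m/s; transfer-apoapsis v_a = √[μ(2/r₂ − 1/a_t)] = 36.20 m/s.
Δv₂ = v_c2 − v_a = 39.20 m/s.
Total Δv = Δv₁ + Δv₂ = 108.2 m/s.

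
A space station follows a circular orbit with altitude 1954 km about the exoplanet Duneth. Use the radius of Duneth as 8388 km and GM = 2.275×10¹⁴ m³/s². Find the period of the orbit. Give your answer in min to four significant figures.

T ≈ 230.9 min

r = 8388 + 1954 = 10342 km = 1.0342×10⁷ m.
Kepler's third law: T = 2π√(r³/μ) = 2π√((1.034×10⁷)³ / 2.275×10¹⁴).
r³/μ = 4.862×10⁶ s², so T = 2π × 2.205×10³ = 1.385×10⁴ s.
Converting: 1.385×10⁴ s ÷ 60.00 = 230.9 min.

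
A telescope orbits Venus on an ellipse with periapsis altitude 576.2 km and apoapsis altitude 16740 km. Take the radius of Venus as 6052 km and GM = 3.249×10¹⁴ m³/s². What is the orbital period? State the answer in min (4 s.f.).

r_p = 6052 + 576.2 = 6628.2 km = 6.6282×10⁶ m.
r_a = 6052 + 16740 = 22792 km = 2.2792×10⁷ m.
Semi-major axis a = (r_p + r_a)/2 = (6628.2 + 22792)/2 = 14710 km = 1.471×10⁷ m.
By Kepler's third law T = 2π√(a³/μ) = 2π × 3.130×10³ = 1.967×10⁴ s.
= 327.8 min.

T ≈ 327.8 min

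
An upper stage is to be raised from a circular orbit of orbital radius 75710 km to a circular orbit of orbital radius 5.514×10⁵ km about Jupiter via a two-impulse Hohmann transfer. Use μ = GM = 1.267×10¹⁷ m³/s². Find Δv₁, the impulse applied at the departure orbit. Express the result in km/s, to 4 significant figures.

r₁ = 75710 km = 7.571×10⁷ m.
r₂ = 5.514×10⁵ km = 5.514×10⁸ m.
Transfer ellipse a_t = (r₁ + r₂)/2 = 3.136×10⁸ m.
At r₁: circular v_c1 = √(μ/r₁) = 40910 m/s; transfer-perijove v_p = √[μ(2/r₁ − 1/a_t)] = 54250 m/s.
Δv₁ = v_p − v_c1 = 13340 m/s.
= 13.34 km/s.

Δv ≈ 13.34 km/s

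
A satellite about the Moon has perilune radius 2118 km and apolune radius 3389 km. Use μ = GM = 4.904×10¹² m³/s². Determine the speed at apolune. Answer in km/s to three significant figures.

Semi-major axis a = (r_p + r_a)/2 = 2753.5 km = 2.754×10⁶ m.
Vis-viva: v² = μ(2/r − 1/a) = 4.904×10¹² × (5.901×10⁻⁷ − 3.632×10⁻⁷) = 1.113×10⁶ m²/s².
v = 1055 m/s = 1.055 km/s.

v ≈ 1.06 km/s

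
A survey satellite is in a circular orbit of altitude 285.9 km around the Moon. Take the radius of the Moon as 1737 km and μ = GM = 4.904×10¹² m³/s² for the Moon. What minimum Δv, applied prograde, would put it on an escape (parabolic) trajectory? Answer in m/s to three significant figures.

r = 1737 + 285.9 = 2022.9 km = 2.0229×10⁶ m.
Circular speed v_c = √(μ/r) = 1557 m/s.
Escape speed v_esc = √(2μ/r) = √2 × v_c = 2202 m/s.
Δv = v_esc − v_c = 644.9 m/s.

Δv ≈ 645 m/s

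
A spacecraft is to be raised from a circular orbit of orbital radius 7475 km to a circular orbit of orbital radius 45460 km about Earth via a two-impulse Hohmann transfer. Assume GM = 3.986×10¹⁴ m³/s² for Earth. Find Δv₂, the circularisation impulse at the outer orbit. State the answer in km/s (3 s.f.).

Δv ≈ 1.39 km/s

r₁ = 7475 km = 7.475×10⁶ m.
r₂ = 45460 km = 4.546×10⁷ m.
Transfer ellipse a_t = (r₁ + r₂)/2 = 2.647×10⁷ m.
At r₁: circular v_c1 = √(μ/r₁) = 7302 m/s; transfer-perigee v_p = √[μ(2/r₁ − 1/a_t)] = 9570 m/s.
At r₂: circular v_c2 = √(μ/r₂) = 2961 m/s; transfer-apogee v_a = √[μ(2/r₂ − 1/a_t)] = 1574 m/s.
Δv₂ = v_c2 − v_a = 1387 m/s.
= 1.387 km/s.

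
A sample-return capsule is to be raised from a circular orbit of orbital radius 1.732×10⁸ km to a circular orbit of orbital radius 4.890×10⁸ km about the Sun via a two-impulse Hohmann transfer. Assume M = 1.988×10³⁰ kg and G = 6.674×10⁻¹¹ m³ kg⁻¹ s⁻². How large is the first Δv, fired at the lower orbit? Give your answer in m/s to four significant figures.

μ = GM = 6.674×10⁻¹¹ × 1.988×10³⁰ = 1.327×10²⁰ m³/s².
r₁ = 1.732×10⁸ km = 1.732×10¹¹ m.
r₂ = 4.890×10⁸ km = 4.890×10¹¹ m.
Transfer ellipse a_t = (r₁ + r₂)/2 = 3.311×10¹¹ m.
At r₁: circular v_c1 = √(μ/r₁) = 27680 m/s; transfer-perihelion v_p = √[μ(2/r₁ − 1/a_t)] = 33640 m/s.
Δv₁ = v_p − v_c1 = 5958 m/s.

Δv ≈ 5958 m/s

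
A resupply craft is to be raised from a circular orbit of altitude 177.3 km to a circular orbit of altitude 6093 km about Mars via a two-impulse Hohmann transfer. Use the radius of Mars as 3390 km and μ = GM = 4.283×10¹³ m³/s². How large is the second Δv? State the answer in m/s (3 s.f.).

r₁ = 3390 + 177.3 = 3567.3 km = 3.5673×10⁶ m.
r₂ = 3390 + 6093 = 9483.0 km = 9.4830×10⁶ m.
Transfer ellipse a_t = (r₁ + r₂)/2 = 6.525×10⁶ m.
At r₁: circular v_c1 = √(μ/r₁) = 3465 m/s; transfer-periapsis v_p = √[μ(2/r₁ − 1/a_t)] = 4177 m/s.
At r₂: circular v_c2 = √(μ/r₂) = 2125 m/s; transfer-apoapsis v_a = √[μ(2/r₂ − 1/a_t)] = 1571 m/s.
Δv₂ = v_c2 − v_a = 553.8 m/s.

Δv ≈ 554 m/s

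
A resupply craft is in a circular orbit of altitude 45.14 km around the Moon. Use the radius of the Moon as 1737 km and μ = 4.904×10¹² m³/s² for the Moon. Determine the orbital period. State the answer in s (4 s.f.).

r = 1737 + 45.14 = 1782.1 km = 1.7821×10⁶ m.
Kepler's third law: T = 2π√(r³/μ) = 2π√((1.782×10⁶)³ / 4.904×10¹²).
r³/μ = 1.154×10⁶ s², so T = 2π × 1.074×10³ = 6.750×10³ s.

T ≈ 6750 s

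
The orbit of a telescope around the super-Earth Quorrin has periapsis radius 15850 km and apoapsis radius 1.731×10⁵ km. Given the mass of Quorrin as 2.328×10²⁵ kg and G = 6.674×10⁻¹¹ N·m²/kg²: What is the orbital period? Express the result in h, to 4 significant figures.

T ≈ 40.66 h

μ = GM = 6.674×10⁻¹¹ × 2.328×10²⁵ = 1.554×10¹⁵ m³/s².
Semi-major axis a = (r_p + r_a)/2 = (15850 + 1.7310×10⁵)/2 = 94475 km = 9.448×10⁷ m.
By Kepler's third law T = 2π√(a³/μ) = 2π × 2.330×10⁴ = 1.464×10⁵ s.
= 40.66 h.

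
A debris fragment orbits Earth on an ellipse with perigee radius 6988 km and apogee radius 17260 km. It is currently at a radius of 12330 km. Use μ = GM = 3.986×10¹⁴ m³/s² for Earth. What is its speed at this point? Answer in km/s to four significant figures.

Semi-major axis a = (r_p + r_a)/2 = 12124 km = 1.212×10⁷ m.
Vis-viva: v² = μ(2/r − 1/a) = 3.986×10¹⁴ × (1.622×10⁻⁷ − 8.248×10⁻⁸) = 3.178×10⁷ m²/s².
v = 5637 m/s = 5.637 km/s.

v ≈ 5.637 km/s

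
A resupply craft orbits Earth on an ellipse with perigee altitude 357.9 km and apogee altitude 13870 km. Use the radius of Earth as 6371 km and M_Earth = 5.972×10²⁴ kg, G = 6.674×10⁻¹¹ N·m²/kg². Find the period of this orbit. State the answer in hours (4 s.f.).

T ≈ 4.329 hours

μ = GM = 6.674×10⁻¹¹ × 5.972×10²⁴ = 3.986×10¹⁴ m³/s².
r_p = 6371 + 357.9 = 6728.9 km = 6.7289×10⁶ m.
r_a = 6371 + 13870 = 20241 km = 2.0241×10⁷ m.
Semi-major axis a = (r_p + r_a)/2 = (6728.9 + 20241)/2 = 13485 km = 1.348×10⁷ m.
By Kepler's third law T = 2π√(a³/μ) = 2π × 2.480×10³ = 1.558×10⁴ s.
= 4.329 hours.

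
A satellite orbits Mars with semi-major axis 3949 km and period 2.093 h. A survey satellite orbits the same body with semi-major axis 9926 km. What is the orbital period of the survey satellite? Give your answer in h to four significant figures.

Kepler's third law: T² ∝ a³, so T₂ = T₁ (a₂/a₁)^(3/2).
a₂/a₁ = 2.514, (a₂/a₁)^(3/2) = 3.985.
T₂ = 2.093 × 3.985 = 8.341 h.

T₂ ≈ 8.341 h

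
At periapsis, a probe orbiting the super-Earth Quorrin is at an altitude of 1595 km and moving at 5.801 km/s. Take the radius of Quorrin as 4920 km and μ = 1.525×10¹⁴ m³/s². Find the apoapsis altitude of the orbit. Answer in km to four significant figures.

apoapsis altitude ≈ 11740 km

r_p = 4920 + 1595 = 6515.0 km = 6.515×10⁶ m.
Specific energy ε = v²/2 − μ/r = -6.582×10⁶ J/kg, so a = −μ/(2ε) = 1.159×10⁷ m.
The apsides satisfy r_p + r_a = 2a, so the apoapsis radius is 2a − r_p = 1.666×10⁷ m = 16655 km.
Apoapsis altitude = 16655 − 4920 = 11735 km.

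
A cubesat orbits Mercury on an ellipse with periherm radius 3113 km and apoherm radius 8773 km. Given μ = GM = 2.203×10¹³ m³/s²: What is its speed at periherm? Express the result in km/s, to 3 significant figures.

v ≈ 3.23 km/s

Semi-major axis a = (r_p + r_a)/2 = 5943.0 km = 5.943×10⁶ m.
Vis-viva: v² = μ(2/r − 1/a) = 2.203×10¹³ × (6.425×10⁻⁷ − 1.683×10⁻⁷) = 1.045×10⁷ m²/s².
v = 3232 m/s = 3.232 km/s.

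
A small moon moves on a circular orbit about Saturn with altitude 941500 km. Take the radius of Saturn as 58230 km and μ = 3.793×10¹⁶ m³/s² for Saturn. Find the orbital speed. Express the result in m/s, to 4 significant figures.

r = 58230 + 941500 = 999730 km = 9.9973×10⁸ m.
For a circular orbit v = √(μ/r) = √(3.793×10¹⁶ / 9.997×10⁸) = √(3.794×10⁷) = 6160 m/s.

v ≈ 6160 m/s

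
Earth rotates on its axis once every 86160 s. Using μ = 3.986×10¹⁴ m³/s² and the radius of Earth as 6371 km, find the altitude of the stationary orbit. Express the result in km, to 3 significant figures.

A synchronous orbit has period T, so by Kepler's third law a = (μT²/4π²)^(1/3).
μT²/4π² = 3.986×10¹⁴ × (8.616×10⁴)² / 39.48 = 7.495×10²² m³.
a = 4.216×10⁷ m = 42163 km.
Altitude h = a − R = 42163 − 6371 = 35792 km.

h_sync ≈ 35800 km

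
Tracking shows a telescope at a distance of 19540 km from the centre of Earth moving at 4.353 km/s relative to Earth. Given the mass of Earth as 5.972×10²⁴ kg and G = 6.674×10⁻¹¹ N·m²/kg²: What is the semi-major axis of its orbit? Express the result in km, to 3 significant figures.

μ = GM = 6.674×10⁻¹¹ × 5.972×10²⁴ = 3.986×10¹⁴ m³/s².
r = 1.954×10⁷ m.
Specific orbital energy ε = v²/2 − μ/r = (4353)²/2 − 3.986×10¹⁴/1.954×10⁷ = -1.092×10⁷ J/kg.
Since ε = −μ/(2a), a = −μ/(2ε) = 1.824×10⁷ m = 18244 km.

a ≈ 18200 km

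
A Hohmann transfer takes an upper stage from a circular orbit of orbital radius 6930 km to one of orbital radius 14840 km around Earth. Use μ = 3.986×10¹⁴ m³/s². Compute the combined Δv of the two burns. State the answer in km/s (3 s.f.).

Δv_total ≈ 2.32 km/s

r₁ = 6930 km = 6.930×10⁶ m.
r₂ = 14840 km = 1.484×10⁷ m.
Transfer ellipse a_t = (r₁ + r₂)/2 = 1.088×10⁷ m.
At r₁: circular v_c1 = √(μ/r₁) = 7584 m/s; transfer-perigee v_p = √[μ(2/r₁ − 1/a_t)] = 8855 m/s.
Δv₁ = v_p − v_c1 = 1271 m/s.
At r₂: circular v_c2 = √(μ/r₂) = 5183 m/s; transfer-apogee v_a = √[μ(2/r₂ − 1/a_t)] = 4135 m/s.
Δv₂ = v_c2 − v_a = 1047 m/s.
Total Δv = Δv₁ + Δv₂ = 2319 m/s = 2.319 km/s.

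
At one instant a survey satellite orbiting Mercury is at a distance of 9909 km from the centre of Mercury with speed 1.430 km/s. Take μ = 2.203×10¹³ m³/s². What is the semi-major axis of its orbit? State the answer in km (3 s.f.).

r = 9.909×10⁶ m.
Vis-viva rearranged: 1/a = 2/r − v²/μ = 2.018×10⁻⁷ − 9.282×10⁻⁸ = 1.090×10⁻⁷ m⁻¹.
a = 9.173×10⁶ m = 9173.2 km.

a ≈ 9170 km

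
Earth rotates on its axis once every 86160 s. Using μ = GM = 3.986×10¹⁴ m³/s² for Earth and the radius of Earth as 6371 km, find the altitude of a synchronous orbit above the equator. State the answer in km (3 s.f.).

h_sync ≈ 35800 km

A synchronous orbit has period T, so by Kepler's third law a = (μT²/4π²)^(1/3).
μT²/4π² = 3.986×10¹⁴ × (8.616×10⁴)² / 39.48 = 7.495×10²² m³.
a = 4.216×10⁷ m = 42163 km.
Altitude h = a − R = 42163 − 6371 = 35792 km.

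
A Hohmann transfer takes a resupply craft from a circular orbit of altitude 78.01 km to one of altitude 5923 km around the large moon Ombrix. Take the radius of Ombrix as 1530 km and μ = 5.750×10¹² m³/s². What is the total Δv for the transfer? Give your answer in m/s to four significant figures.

Δv_total ≈ 889.5 m/s

r₁ = 1530 + 78.01 = 1608.0 km = 1.6080×10⁶ m.
r₂ = 1530 + 5923 = 7453.0 km = 7.4530×10⁶ m.
Transfer ellipse a_t = (r₁ + r₂)/2 = 4.531×10⁶ m.
At r₁: circular v_c1 = √(μ/r₁) = 1891 m/s; transfer-periapsis v_p = √[μ(2/r₁ − 1/a_t)] = 2425 m/s.
Δv₁ = v_p − v_c1 = 534.4 m/s.
At r₂: circular v_c2 = √(μ/r₂) = 878.4 m/s; transfer-apoapsis v_a = √[μ(2/r₂ − 1/a_t)] = 523.3 m/s.
Δv₂ = v_c2 − v_a = 355.1 m/s.
Total Δv = Δv₁ + Δv₂ = 889.5 m/s.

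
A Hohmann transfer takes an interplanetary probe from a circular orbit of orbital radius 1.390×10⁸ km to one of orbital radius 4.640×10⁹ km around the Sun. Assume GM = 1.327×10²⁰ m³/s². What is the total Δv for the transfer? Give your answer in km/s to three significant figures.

r₁ = 1.390×10⁸ km = 1.390×10¹¹ m.
r₂ = 4.640×10⁹ km = 4.640×10¹² m.
Transfer ellipse a_t = (r₁ + r₂)/2 = 2.390×10¹² m.
At r₁: circular v_c1 = √(μ/r₁) = 30900 m/s; transfer-perihelion v_p = √[μ(2/r₁ − 1/a_t)] = 43060 m/s.
Δv₁ = v_p − v_c1 = 12160 m/s.
At r₂: circular v_c2 = √(μ/r₂) = 5348 m/s; transfer-aphelion v_a = √[μ(2/r₂ − 1/a_t)] = 1290 m/s.
Δv₂ = v_c2 − v_a = 4058 m/s.
Total Δv = Δv₁ + Δv₂ = 16220 m/s = 16.22 km/s.

Δv_total ≈ 16.2 km/s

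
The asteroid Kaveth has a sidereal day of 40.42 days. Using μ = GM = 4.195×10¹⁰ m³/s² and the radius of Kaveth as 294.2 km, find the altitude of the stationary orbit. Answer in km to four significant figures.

T = 40.42 days = 3.492×10⁶ s.
A synchronous orbit has period T, so by Kepler's third law a = (μT²/4π²)^(1/3).
μT²/4π² = 4.195×10¹⁰ × (3.492×10⁶)² / 39.48 = 1.296×10²² m³.
a = 2.349×10⁷ m = 23489 km.
Altitude h = a − R = 23489 − 294.2 = 23195 km.

h_sync ≈ 23190 km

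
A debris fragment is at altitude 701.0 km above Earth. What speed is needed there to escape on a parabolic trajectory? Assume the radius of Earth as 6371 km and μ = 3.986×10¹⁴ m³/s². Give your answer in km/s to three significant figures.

v_esc ≈ 10.6 km/s

r = 6371 + 701.0 = 7072.0 km = 7.0720×10⁶ m.
Escape speed v_esc = √(2μ/r) = √(2 × 3.986×10¹⁴ / 7.072×10⁶) = √(1.127×10⁸) = 10620 m/s.
= 10.62 km/s.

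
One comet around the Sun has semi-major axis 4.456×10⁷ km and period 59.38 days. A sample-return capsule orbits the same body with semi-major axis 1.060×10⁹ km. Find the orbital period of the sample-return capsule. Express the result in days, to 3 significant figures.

Kepler's third law: T² ∝ a³, so T₂ = T₁ (a₂/a₁)^(3/2).
a₂/a₁ = 23.79, (a₂/a₁)^(3/2) = 116.0.
T₂ = 59.38 × 116.0 = 6889 days.

T₂ ≈ 6890 days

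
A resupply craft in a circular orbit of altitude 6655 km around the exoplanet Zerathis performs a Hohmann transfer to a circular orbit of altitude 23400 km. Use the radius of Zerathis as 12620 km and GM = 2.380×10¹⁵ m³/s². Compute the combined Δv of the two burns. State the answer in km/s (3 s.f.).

r₁ = 12620 + 6655 = 19275 km = 1.9275×10⁷ m.
r₂ = 12620 + 23400 = 36020 km = 3.6020×10⁷ m.
Transfer ellipse a_t = (r₁ + r₂)/2 = 2.765×10⁷ m.
At r₁: circular v_c1 = √(μ/r₁) = 11110 m/s; transfer-periapsis v_p = √[μ(2/r₁ − 1/a_t)] = 12680 m/s.
Δv₁ = v_p − v_c1 = 1571 m/s.
At r₂: circular v_c2 = √(μ/r₂) = 8129 m/s; transfer-apoapsis v_a = √[μ(2/r₂ − 1/a_t)] = 6787 m/s.
Δv₂ = v_c2 − v_a = 1341 m/s.
Total Δv = Δv₁ + Δv₂ = 2913 m/s = 2.913 km/s.

Δv_total ≈ 2.91 km/s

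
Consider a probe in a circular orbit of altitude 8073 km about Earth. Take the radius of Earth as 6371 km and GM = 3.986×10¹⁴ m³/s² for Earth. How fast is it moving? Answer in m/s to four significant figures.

r = 6371 + 8073 = 14444 km = 1.4444×10⁷ m.
For a circular orbit v = √(μ/r) = √(3.986×10¹⁴ / 1.444×10⁷) = √(2.760×10⁷) = 5253 m/s.

v ≈ 5253 m/s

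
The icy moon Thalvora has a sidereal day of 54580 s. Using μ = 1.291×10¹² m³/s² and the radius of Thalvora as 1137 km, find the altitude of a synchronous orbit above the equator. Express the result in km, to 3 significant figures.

A synchronous orbit has period T, so by Kepler's third law a = (μT²/4π²)^(1/3).
μT²/4π² = 1.291×10¹² × (5.458×10⁴)² / 39.48 = 9.742×10¹⁹ m³.
a = 4.601×10⁶ m = 4601.3 km.
Altitude h = a − R = 4601.3 − 1137 = 3464.3 km.

h_sync ≈ 3460 km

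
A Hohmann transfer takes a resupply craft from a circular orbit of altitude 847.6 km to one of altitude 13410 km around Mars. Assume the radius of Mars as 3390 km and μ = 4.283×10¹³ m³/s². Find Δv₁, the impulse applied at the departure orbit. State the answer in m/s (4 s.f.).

Δv ≈ 838.6 m/s

r₁ = 3390 + 847.6 = 4237.6 km = 4.2376×10⁶ m.
r₂ = 3390 + 13410 = 16800 km = 1.6800×10⁷ m.
Transfer ellipse a_t = (r₁ + r₂)/2 = 1.052×10⁷ m.
At r₁: circular v_c1 = √(μ/r₁) = 3179 m/s; transfer-periapsis v_p = √[μ(2/r₁ − 1/a_t)] = 4018 m/s.
Δv₁ = v_p − v_c1 = 838.6 m/s.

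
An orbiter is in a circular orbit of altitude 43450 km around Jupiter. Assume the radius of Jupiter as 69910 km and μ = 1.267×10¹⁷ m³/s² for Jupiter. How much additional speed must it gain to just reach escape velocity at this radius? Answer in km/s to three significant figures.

Δv ≈ 13.8 km/s

r = 69910 + 43450 = 113360 km = 1.1336×10⁸ m.
Circular speed v_c = √(μ/r) = 33430 m/s.
Escape speed v_esc = √(2μ/r) = √2 × v_c = 47280 m/s.
Δv = v_esc − v_c = 13850 m/s = 13.85 km/s.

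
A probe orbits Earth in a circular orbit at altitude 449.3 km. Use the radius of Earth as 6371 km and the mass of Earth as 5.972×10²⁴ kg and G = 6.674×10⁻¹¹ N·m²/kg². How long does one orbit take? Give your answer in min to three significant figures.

μ = GM = 6.674×10⁻¹¹ × 5.972×10²⁴ = 3.986×10¹⁴ m³/s².
r = 6371 + 449.3 = 6820.3 km = 6.8203×10⁶ m.
Kepler's third law: T = 2π√(r³/μ) = 2π√((6.820×10⁶)³ / 3.986×10¹⁴).
r³/μ = 7.960×10⁵ s², so T = 2π × 8.922×10² = 5.606×10³ s.
Converting: 5.606×10³ s ÷ 60.00 = 93.43 min.

T ≈ 93.4 min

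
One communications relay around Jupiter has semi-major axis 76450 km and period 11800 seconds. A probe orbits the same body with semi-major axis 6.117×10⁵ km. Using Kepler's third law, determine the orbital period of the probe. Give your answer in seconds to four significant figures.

Kepler's third law: T² ∝ a³, so T₂ = T₁ (a₂/a₁)^(3/2).
a₂/a₁ = 8.001, (a₂/a₁)^(3/2) = 22.63.
T₂ = 11800 × 22.63 = 2.671×10⁵ seconds.

T₂ ≈ 2.671×10⁵ seconds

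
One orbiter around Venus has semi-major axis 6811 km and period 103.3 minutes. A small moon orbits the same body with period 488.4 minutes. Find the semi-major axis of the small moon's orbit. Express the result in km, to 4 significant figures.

a₂ ≈ 19190 km

Kepler's third law: a³ ∝ T², so a₂ = a₁ (T₂/T₁)^(2/3).
T₂/T₁ = 4.728, (T₂/T₁)^(2/3) = 2.817.
a₂ = 6811 × 2.817 = 19190 km.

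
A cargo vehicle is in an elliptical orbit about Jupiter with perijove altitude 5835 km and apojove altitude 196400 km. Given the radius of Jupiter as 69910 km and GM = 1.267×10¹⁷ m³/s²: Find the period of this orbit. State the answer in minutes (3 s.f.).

r_p = 69910 + 5835 = 75745 km = 7.5745×10⁷ m.
r_a = 69910 + 196400 = 266310 km = 2.6631×10⁸ m.
Semi-major axis a = (r_p + r_a)/2 = (75745 + 2.6631×10⁵)/2 = 1.7103×10⁵ km = 1.710×10⁸ m.
By Kepler's third law T = 2π√(a³/μ) = 2π × 6.284×10³ = 3.948×10⁴ s.
= 658.0 minutes.

T ≈ 658 minutes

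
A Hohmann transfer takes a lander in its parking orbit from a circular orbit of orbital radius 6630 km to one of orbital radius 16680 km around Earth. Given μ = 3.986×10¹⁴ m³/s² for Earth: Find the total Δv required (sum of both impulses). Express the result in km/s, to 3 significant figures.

Δv_total ≈ 2.72 km/s

r₁ = 6630 km = 6.630×10⁶ m.
r₂ = 16680 km = 1.668×10⁷ m.
Transfer ellipse a_t = (r₁ + r₂)/2 = 1.166×10⁷ m.
At r₁: circular v_c1 = √(μ/r₁) = 7754 m/s; transfer-perigee v_p = √[μ(2/r₁ − 1/a_t)] = 9276 m/s.
Δv₁ = v_p − v_c1 = 1522 m/s.
At r₂: circular v_c2 = √(μ/r₂) = 4888 m/s; transfer-apogee v_a = √[μ(2/r₂ − 1/a_t)] = 3687 m/s.
Δv₂ = v_c2 − v_a = 1201 m/s.
Total Δv = Δv₁ + Δv₂ = 2724 m/s = 2.724 km/s.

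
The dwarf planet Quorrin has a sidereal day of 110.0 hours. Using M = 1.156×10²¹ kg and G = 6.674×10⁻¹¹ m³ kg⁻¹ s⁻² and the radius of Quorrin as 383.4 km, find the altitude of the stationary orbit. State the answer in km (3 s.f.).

μ = GM = 6.674×10⁻¹¹ × 1.156×10²¹ = 7.715×10¹⁰ m³/s².
T = 110.0 hours = 3.960×10⁵ s.
A synchronous orbit has period T, so by Kepler's third law a = (μT²/4π²)^(1/3).
μT²/4π² = 7.715×10¹⁰ × (3.960×10⁵)² / 39.48 = 3.065×10²⁰ m³.
a = 6.742×10⁶ m = 6742.0 km.
Altitude h = a − R = 6742.0 − 383.4 = 6358.6 km.

h_sync ≈ 6360 km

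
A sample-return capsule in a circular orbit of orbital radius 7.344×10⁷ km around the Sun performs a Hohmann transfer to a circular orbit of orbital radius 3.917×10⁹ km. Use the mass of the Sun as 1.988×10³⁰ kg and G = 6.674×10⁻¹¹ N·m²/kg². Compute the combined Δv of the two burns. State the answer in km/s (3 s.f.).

μ = GM = 6.674×10⁻¹¹ × 1.988×10³⁰ = 1.327×10²⁰ m³/s².
r₁ = 7.344×10⁷ km = 7.344×10¹⁰ m.
r₂ = 3.917×10⁹ km = 3.917×10¹² m.
Transfer ellipse a_t = (r₁ + r₂)/2 = 1.995×10¹² m.
At r₁: circular v_c1 = √(μ/r₁) = 42500 m/s; transfer-perihelion v_p = √[μ(2/r₁ − 1/a_t)] = 59550 m/s.
Δv₁ = v_p − v_c1 = 17050 m/s.
At r₂: circular v_c2 = √(μ/r₂) = 5820 m/s; transfer-aphelion v_a = √[μ(2/r₂ − 1/a_t)] = 1117 m/s.
Δv₂ = v_c2 − v_a = 4703 m/s.
Total Δv = Δv₁ + Δv₂ = 21750 m/s = 21.75 km/s.

Δv_total ≈ 21.8 km/s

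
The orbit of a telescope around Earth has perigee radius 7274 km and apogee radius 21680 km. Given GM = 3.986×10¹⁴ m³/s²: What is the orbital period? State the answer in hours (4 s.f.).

T ≈ 4.815 hours

Semi-major axis a = (r_p + r_a)/2 = (7274.0 + 21680)/2 = 14477 km = 1.448×10⁷ m.
By Kepler's third law T = 2π√(a³/μ) = 2π × 2.759×10³ = 1.734×10⁴ s.
= 4.815 hours.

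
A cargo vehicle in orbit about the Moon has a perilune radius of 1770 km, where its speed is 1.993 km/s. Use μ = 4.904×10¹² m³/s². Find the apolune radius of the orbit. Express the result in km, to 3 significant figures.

apolune radius ≈ 4480 km

r_p = 1.770×10⁶ m.
Specific energy ε = v²/2 − μ/r = -7.846×10⁵ J/kg, so a = −μ/(2ε) = 3.125×10⁶ m.
The apsides satisfy r_p + r_a = 2a, so the apolune radius is 2a − r_p = 4.480×10⁶ m = 4480.3 km.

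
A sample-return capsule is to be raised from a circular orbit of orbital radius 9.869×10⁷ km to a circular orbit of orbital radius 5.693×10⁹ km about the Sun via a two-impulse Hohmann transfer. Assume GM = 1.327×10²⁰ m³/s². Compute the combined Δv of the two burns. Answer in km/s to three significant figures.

Δv_total ≈ 18.7 km/s

r₁ = 9.869×10⁷ km = 9.869×10¹⁰ m.
r₂ = 5.693×10⁹ km = 5.693×10¹² m.
Transfer ellipse a_t = (r₁ + r₂)/2 = 2.896×10¹² m.
At r₁: circular v_c1 = √(μ/r₁) = 36670 m/s; transfer-perihelion v_p = √[μ(2/r₁ − 1/a_t)] = 51410 m/s.
Δv₁ = v_p − v_c1 = 14750 m/s.
At r₂: circular v_c2 = √(μ/r₂) = 4828 m/s; transfer-aphelion v_a = √[μ(2/r₂ − 1/a_t)] = 891.3 m/s.
Δv₂ = v_c2 − v_a = 3937 m/s.
Total Δv = Δv₁ + Δv₂ = 18680 m/s = 18.68 km/s.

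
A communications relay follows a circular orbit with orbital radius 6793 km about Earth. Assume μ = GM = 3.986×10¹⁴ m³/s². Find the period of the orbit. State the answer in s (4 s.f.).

T ≈ 5572 s

r = 6793 km = 6.793×10⁶ m.
Kepler's third law: T = 2π√(r³/μ) = 2π√((6.793×10⁶)³ / 3.986×10¹⁴).
r³/μ = 7.864×10⁵ s², so T = 2π × 8.868×10² = 5.572×10³ s.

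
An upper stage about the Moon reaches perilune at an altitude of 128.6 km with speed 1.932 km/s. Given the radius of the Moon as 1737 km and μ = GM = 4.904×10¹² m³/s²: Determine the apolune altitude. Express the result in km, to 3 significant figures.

apolune altitude ≈ 2830 km

r_p = 1737 + 128.6 = 1865.6 km = 1.866×10⁶ m.
Specific energy ε = v²/2 − μ/r = -7.623×10⁵ J/kg, so a = −μ/(2ε) = 3.216×10⁶ m.
The apsides satisfy r_p + r_a = 2a, so the apolune radius is 2a − r_p = 4.567×10⁶ m = 4567.3 km.
Apolune altitude = 4567.3 − 1737 = 2830.3 km.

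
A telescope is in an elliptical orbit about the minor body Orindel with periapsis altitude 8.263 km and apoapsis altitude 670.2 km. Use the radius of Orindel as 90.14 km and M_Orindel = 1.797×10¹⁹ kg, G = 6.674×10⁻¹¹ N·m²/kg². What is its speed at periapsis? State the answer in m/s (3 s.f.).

μ = GM = 6.674×10⁻¹¹ × 1.797×10¹⁹ = 1.199×10⁹ m³/s².
r_p = 90.14 + 8.263 = 98.403 km = 9.8403×10⁴ m.
r_a = 90.14 + 670.2 = 760.34 km = 7.6034×10⁵ m.
Semi-major axis a = (r_p + r_a)/2 = 429.37 km = 4.294×10⁵ m.
Vis-viva: v² = μ(2/r − 1/a) = 1.199×10⁹ × (2.032×10⁻⁵ − 2.329×10⁻⁶) = 2.158×10⁴ m²/s².
v = 146.9 m/s.

v ≈ 147 m/s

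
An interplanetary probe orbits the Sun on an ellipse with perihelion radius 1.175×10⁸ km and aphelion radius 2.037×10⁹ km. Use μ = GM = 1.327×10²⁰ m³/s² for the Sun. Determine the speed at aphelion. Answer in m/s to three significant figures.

Semi-major axis a = (r_p + r_a)/2 = 1.0772×10⁹ km = 1.077×10¹² m.
Vis-viva: v² = μ(2/r − 1/a) = 1.327×10²⁰ × (9.818×10⁻¹³ − 9.283×10⁻¹³) = 7.106×10⁶ m²/s².
v = 2666 m/s.

v ≈ 2670 m/s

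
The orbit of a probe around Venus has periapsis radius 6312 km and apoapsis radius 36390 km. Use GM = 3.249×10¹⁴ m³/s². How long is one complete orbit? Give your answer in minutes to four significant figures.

Semi-major axis a = (r_p + r_a)/2 = (6312.0 + 36390)/2 = 21351 km = 2.135×10⁷ m.
By Kepler's third law T = 2π√(a³/μ) = 2π × 5.473×10³ = 3.439×10⁴ s.
= 573.2 minutes.

T ≈ 573.2 minutes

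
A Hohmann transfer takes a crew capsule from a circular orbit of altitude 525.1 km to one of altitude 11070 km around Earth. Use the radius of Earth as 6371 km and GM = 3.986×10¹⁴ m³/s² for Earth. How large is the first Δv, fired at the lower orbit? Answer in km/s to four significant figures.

r₁ = 6371 + 525.1 = 6896.1 km = 6.8961×10⁶ m.
r₂ = 6371 + 11070 = 17441 km = 1.7441×10⁷ m.
Transfer ellipse a_t = (r₁ + r₂)/2 = 1.217×10⁷ m.
At r₁: circular v_c1 = √(μ/r₁) = 7603 m/s; transfer-perigee v_p = √[μ(2/r₁ − 1/a_t)] = 9102 m/s.
Δv₁ = v_p − v_c1 = 1499 m/s.
= 1.499 km/s.

Δv ≈ 1.499 km/s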